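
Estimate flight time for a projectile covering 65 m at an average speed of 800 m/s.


t = d/v = 65/800 = 0.08125 s

0.08125 s


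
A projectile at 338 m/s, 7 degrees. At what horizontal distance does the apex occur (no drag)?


R = v0^2*sin(2*theta)/g = 338^2*sin(2*7°)/9.81 = 2817.34 m
apex_dist = R/2 = 2817.34/2 = 1409 m

1409 m


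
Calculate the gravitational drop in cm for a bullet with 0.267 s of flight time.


drop = 0.5*g*t^2 = 0.5*9.81*0.267^2 = 0.349673 m ≈ 34.97 cm

34.97 cm


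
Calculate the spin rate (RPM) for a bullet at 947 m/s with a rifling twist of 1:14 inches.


twist_m = 14*0.0254 = 0.3556 m
spin = v/twist = 947/0.3556 = 2663.105 rev/s
RPM = spin*60 = 2663.105*60 ≈ 159786 RPM

159786 RPM


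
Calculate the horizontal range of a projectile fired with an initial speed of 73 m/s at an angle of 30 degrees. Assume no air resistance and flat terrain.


R = v0^2 * sin(2*theta) / g = 73^2 * sin(2*30°) / 9.81 = 470.4 m

470.4 m


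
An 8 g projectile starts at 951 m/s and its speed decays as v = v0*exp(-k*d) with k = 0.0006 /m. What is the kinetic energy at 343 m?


v = v0*exp(-k*d) = 951*exp(-0.0006*343) = 774.11 m/s
E = 0.5*m*v^2 = 0.5*0.008*774.11^2 = 2397 J

2397 J


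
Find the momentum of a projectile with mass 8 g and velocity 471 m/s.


p = m*v = 0.008*471 = 3.768 kg·m/s

3.768 kg·m/s


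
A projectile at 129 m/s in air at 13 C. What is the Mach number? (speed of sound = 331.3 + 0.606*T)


a = 331.3 + 0.606*(13) = 339.178 m/s
M = v/a = 129/339.178 = 0.3803

0.3803


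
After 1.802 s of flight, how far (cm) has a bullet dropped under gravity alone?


drop = 0.5*g*t^2 = 0.5*9.81*1.802^2 = 15.9275 m ≈ 1593 cm

1593 cm


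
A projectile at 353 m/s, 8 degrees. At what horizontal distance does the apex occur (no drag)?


R = v0^2*sin(2*theta)/g = 353^2*sin(2*8°)/9.81 = 3501.21 m
apex_dist = R/2 = 3501.21/2 = 1751 m

1751 m


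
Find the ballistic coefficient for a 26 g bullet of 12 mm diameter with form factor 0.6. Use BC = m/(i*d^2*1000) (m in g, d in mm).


BC = m/(i*d^2*1000) = 26/(0.6 * 12^2 * 1000) = 0.0003009

0.0003009


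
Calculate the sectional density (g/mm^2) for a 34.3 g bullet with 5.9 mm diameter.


SD = m/d^2 = 34.3/5.9^2 = 0.9853 g/mm^2

0.9853 g/mm^2


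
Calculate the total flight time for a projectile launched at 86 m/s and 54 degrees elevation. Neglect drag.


T = 2*v0*sin(theta)/g = 2*86*sin(54°)/9.81 = 14.18 s

14.18 s


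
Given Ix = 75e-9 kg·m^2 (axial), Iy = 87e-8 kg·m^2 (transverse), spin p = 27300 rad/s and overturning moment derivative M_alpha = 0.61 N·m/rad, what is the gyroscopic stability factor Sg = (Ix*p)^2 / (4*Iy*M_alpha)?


Sg = Ix^2 * p^2 / (4 * Iy * M_alpha) = (75e-9)^2 * 27300^2 / (4 * 87e-8 * 0.61) = 1.975

1.975


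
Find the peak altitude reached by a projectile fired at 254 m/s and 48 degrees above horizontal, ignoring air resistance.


H = (v0*sin(theta))^2 / (2g) = (254*sin(48°))^2 / (2*9.81) = 1816 m

1816 m


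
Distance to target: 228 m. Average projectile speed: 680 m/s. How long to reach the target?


t = d/v = 228/680 = 0.3353 s

0.3353 s


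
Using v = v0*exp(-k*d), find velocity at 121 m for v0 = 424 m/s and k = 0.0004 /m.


v = v0*exp(-k*d) = 424*exp(-0.0004*121) = 404 m/s

404 m/s


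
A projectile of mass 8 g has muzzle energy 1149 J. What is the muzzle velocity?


v = sqrt(2*E/m) = sqrt(2*1149/0.008) = 536 m/s

536 m/s


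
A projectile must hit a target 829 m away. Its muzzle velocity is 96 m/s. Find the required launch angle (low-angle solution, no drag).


sin(2*theta) = R*g/v0^2 = 829*9.81/96^2 = 0.882432, theta = arcsin(0.882432)/2 = 30.97°

30.97 degrees


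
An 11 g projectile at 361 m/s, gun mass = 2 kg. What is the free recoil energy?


v_r = m_p*v_p/m_gun = 0.011*361/2 = 1.9855 m/s, E_r = 0.5*m_gun*v_r^2 = 0.5*2*1.9855^2 = 3.942 J

3.942 J


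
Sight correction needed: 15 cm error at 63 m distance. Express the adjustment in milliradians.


1 mrad subtends 1 cm per 10 m of range, so adj = error_cm / (dist_m / 10) = 15 / (63/10) = 2.381 mrad

2.381 mrad


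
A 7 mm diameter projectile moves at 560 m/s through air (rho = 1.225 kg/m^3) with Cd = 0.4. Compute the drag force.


A = pi*(d/2)^2 = pi*(7/2000)^2 = 3.84845e-05 m^2
Fd = 0.5*Cd*rho*A*v^2 = 0.5*0.4*1.225*3.84845e-05*560^2 = 2.957 N

2.957 N


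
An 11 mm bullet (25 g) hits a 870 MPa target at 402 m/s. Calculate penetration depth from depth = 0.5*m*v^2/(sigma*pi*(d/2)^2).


A = pi*(d/2)^2 = pi*(11/2)^2 = 95.0332 mm^2
E = 0.5*m*v^2 = 0.5*0.025*402^2 = 2020.05 J
depth = E/(sigma*A) = 2020.05 J / (870 MPa * 95.0332 mm^2) = 2020.05/(870 * 95.0332) m = 0.0244325 m ≈ 24.43 mm

24.43 mm


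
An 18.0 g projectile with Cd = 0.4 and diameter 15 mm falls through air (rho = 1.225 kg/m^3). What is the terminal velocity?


A = pi*(d/2)^2 = pi*(15/2000)^2 = 1.76715e-04 m^2
vt = sqrt(2mg/(Cd*rho*A)) = sqrt(2*0.018*9.81/(0.4 * 1.225 * 1.76715e-04)) = 63.86 m/s

63.86 m/s


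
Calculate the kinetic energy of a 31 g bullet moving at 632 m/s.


E = 0.5*m*v^2 = 0.5*0.031*632^2 = 6191 J

6191 J


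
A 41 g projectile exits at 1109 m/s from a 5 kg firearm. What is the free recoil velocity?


v_recoil = m_p * v_p / m_gun = 0.041 * 1109 / 5 = 9.094 m/s

9.094 m/s


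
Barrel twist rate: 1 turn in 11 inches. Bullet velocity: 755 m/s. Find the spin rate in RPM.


twist_m = 11*0.0254 = 0.2794 m
spin = v/twist = 755/0.2794 = 2702.219 rev/s
RPM = spin*60 = 2702.219*60 ≈ 162133 RPM

162133 RPM


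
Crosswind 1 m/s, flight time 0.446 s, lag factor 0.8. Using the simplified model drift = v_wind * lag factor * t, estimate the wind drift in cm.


drift = v_wind * lag * t = 1 * 0.8 * 0.446 = 0.3568 m ≈ 35.68 cm

35.68 cm


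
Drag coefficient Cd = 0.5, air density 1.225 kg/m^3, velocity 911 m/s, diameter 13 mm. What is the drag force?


A = pi*(d/2)^2 = pi*(13/2000)^2 = 1.32732e-04 m^2
Fd = 0.5*Cd*rho*A*v^2 = 0.5*0.5*1.225*1.32732e-04*911^2 = 33.74 N

33.74 N


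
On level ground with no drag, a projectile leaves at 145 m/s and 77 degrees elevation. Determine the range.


R = v0^2 * sin(2*theta) / g = 145^2 * sin(2*77°) / 9.81 = 939.5 m

939.5 m


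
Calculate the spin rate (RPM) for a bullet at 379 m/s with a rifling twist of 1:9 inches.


twist_m = 9*0.0254 = 0.2286 m
spin = v/twist = 379/0.2286 = 1657.918 rev/s
RPM = spin*60 = 1657.918*60 ≈ 99475 RPM

99475 RPM


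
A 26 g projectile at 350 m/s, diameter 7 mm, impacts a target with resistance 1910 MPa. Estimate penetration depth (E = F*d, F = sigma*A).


A = pi*(d/2)^2 = pi*(7/2)^2 = 38.4845 mm^2
E = 0.5*m*v^2 = 0.5*0.026*350^2 = 1592.5 J
depth = E/(sigma*A) = 1592.5 J / (1910 MPa * 38.4845 mm^2) = 1592.5/(1910 * 38.4845) m = 0.0216651 m ≈ 21.67 mm

21.67 mm


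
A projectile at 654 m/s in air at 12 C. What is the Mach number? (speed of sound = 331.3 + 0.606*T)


a = 331.3 + 0.606*(12) = 338.572 m/s
M = v/a = 654/338.572 = 1.932

1.932


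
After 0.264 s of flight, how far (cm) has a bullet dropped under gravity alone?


drop = 0.5*g*t^2 = 0.5*9.81*0.264^2 = 0.341859 m ≈ 34.19 cm

34.19 cm


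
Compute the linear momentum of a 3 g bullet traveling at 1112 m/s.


p = m*v = 0.003*1112 = 3.336 kg·m/s

3.336 kg·m/s


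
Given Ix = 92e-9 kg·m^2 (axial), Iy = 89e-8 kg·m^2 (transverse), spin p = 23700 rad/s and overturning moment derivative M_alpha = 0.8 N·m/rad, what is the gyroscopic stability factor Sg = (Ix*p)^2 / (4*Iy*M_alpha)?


Sg = Ix^2 * p^2 / (4 * Iy * M_alpha) = (92e-9)^2 * 23700^2 / (4 * 89e-8 * 0.8) = 1.669

1.669


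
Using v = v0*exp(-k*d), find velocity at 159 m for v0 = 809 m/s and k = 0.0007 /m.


v = v0*exp(-k*d) = 809*exp(-0.0007*159) = 723.8 m/s

723.8 m/s


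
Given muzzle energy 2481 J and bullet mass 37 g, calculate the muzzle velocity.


v = sqrt(2*E/m) = sqrt(2*2481/0.037) = 366.2 m/s

366.2 m/s


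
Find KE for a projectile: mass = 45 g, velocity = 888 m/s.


E = 0.5*m*v^2 = 0.5*0.045*888^2 = 17742 J

17742 J


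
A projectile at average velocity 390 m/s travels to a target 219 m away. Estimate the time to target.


t = d/v = 219/390 = 0.5615 s

0.5615 s


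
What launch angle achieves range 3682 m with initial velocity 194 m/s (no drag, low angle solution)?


sin(2*theta) = R*g/v0^2 = 3682*9.81/194^2 = 0.959731, theta = arcsin(0.959731)/2 = 36.84°

36.84 degrees


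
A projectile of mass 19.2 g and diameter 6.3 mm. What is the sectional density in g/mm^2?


SD = m/d^2 = 19.2/6.3^2 = 0.4837 g/mm^2

0.4837 g/mm^2


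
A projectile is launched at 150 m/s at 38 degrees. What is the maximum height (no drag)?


H = (v0*sin(theta))^2 / (2g) = (150*sin(38°))^2 / (2*9.81) = 434.7 m

434.7 m


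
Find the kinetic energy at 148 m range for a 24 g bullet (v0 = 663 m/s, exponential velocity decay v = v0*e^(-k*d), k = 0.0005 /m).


v = v0*exp(-k*d) = 663*exp(-0.0005*148) = 615.709 m/s
E = 0.5*m*v^2 = 0.5*0.024*615.709^2 = 4549 J

4549 J


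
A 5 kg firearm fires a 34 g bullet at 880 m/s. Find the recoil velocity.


v_recoil = m_p * v_p / m_gun = 0.034 * 880 / 5 = 5.984 m/s

5.984 m/s


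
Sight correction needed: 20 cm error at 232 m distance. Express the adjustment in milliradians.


1 mrad subtends 1 cm per 10 m of range, so adj = error_cm / (dist_m / 10) = 20 / (232/10) = 0.8621 mrad

0.8621 mrad


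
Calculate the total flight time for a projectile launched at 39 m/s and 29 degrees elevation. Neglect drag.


T = 2*v0*sin(theta)/g = 2*39*sin(29°)/9.81 = 3.855 s

3.855 s


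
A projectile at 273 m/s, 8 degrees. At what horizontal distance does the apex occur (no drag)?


R = v0^2*sin(2*theta)/g = 273^2*sin(2*8°)/9.81 = 2094.09 m
apex_dist = R/2 = 2094.09/2 = 1047 m

1047 m


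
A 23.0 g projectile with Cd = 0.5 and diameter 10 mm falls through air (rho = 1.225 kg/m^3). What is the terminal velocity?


A = pi*(d/2)^2 = pi*(10/2000)^2 = 7.85398e-05 m^2
vt = sqrt(2mg/(Cd*rho*A)) = sqrt(2*0.023*9.81/(0.5 * 1.225 * 7.85398e-05)) = 96.85 m/s

96.85 m/s


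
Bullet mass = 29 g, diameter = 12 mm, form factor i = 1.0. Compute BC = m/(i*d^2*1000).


BC = m/(i*d^2*1000) = 29/(1.0 * 12^2 * 1000) = 0.0002014

0.0002014


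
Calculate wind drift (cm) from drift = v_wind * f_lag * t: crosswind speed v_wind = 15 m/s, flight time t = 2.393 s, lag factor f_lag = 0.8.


drift = v_wind * lag * t = 15 * 0.8 * 2.393 = 28.716 m ≈ 2872 cm

2872 cm


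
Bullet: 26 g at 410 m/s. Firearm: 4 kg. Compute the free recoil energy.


v_r = m_p*v_p/m_gun = 0.026*410/4 = 2.665 m/s, E_r = 0.5*m_gun*v_r^2 = 0.5*4*2.665^2 = 14.2 J

14.2 J


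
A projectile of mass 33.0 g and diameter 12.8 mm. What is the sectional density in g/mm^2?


SD = m/d^2 = 33.0/12.8^2 = 0.2014 g/mm^2

0.2014 g/mm^2


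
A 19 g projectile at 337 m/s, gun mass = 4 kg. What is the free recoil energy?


v_r = m_p*v_p/m_gun = 0.019*337/4 = 1.60075 m/s, E_r = 0.5*m_gun*v_r^2 = 0.5*4*1.60075^2 = 5.125 J

5.125 J


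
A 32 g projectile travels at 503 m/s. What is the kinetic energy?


E = 0.5*m*v^2 = 0.5*0.032*503^2 = 4048 J

4048 J


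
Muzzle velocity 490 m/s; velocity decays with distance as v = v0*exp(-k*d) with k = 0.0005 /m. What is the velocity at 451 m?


v = v0*exp(-k*d) = 490*exp(-0.0005*451) = 391.1 m/s

391.1 m/s


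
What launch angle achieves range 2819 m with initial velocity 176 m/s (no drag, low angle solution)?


sin(2*theta) = R*g/v0^2 = 2819*9.81/176^2 = 0.892768, theta = arcsin(0.892768)/2 = 31.61°

31.61 degrees


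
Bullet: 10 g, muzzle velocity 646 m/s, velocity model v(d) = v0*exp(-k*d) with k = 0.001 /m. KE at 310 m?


v = v0*exp(-k*d) = 646*exp(-0.001*310) = 473.807 m/s
E = 0.5*m*v^2 = 0.5*0.01*473.807^2 = 1122 J

1122 J


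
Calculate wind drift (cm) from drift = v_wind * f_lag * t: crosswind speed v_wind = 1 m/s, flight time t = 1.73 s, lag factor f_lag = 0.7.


drift = v_wind * lag * t = 1 * 0.7 * 1.73 = 1.211 m ≈ 121.1 cm

121.1 cm


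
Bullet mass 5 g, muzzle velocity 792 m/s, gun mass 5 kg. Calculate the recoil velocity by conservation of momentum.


v_recoil = m_p * v_p / m_gun = 0.005 * 792 / 5 = 0.792 m/s

0.792 m/s


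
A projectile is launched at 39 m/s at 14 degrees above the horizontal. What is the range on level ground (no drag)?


R = v0^2 * sin(2*theta) / g = 39^2 * sin(2*14°) / 9.81 = 72.79 m

72.79 m


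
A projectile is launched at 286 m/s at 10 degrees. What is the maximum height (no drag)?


H = (v0*sin(theta))^2 / (2g) = (286*sin(10°))^2 / (2*9.81) = 125.7 m

125.7 m


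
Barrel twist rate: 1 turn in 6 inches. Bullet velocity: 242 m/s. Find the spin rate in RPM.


twist_m = 6*0.0254 = 0.1524 m
spin = v/twist = 242/0.1524 = 1587.927 rev/s
RPM = spin*60 = 1587.927*60 ≈ 95276 RPM

95276 RPM


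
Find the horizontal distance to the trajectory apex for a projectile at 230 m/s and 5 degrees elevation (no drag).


R = v0^2*sin(2*theta)/g = 230^2*sin(2*5°)/9.81 = 936.39 m
apex_dist = R/2 = 936.39/2 = 468.2 m

468.2 m


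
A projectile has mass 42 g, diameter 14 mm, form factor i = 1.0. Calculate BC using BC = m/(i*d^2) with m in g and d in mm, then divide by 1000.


BC = m/(i*d^2*1000) = 42/(1.0 * 14^2 * 1000) = 0.0002143

0.0002143


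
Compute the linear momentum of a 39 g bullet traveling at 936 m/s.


p = m*v = 0.039*936 = 36.5 kg·m/s

36.5 kg·m/s


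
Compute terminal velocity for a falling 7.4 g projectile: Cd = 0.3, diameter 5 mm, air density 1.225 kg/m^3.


A = pi*(d/2)^2 = pi*(5/2000)^2 = 1.96350e-05 m^2
vt = sqrt(2mg/(Cd*rho*A)) = sqrt(2*0.0074*9.81/(0.3 * 1.225 * 1.96350e-05)) = 141.8 m/s

141.8 m/s


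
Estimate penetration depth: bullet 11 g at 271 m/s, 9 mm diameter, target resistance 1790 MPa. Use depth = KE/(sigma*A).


A = pi*(d/2)^2 = pi*(9/2)^2 = 63.6173 mm^2
E = 0.5*m*v^2 = 0.5*0.011*271^2 = 403.925 J
depth = E/(sigma*A) = 403.925 J / (1790 MPa * 63.6173 mm^2) = 403.925/(1790 * 63.6173) m = 0.0035471 m ≈ 3.547 mm

3.547 mm


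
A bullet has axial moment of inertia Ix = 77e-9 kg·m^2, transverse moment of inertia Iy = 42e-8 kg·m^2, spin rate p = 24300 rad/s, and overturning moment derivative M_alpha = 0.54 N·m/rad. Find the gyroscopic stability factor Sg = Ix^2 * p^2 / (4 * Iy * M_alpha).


Sg = Ix^2 * p^2 / (4 * Iy * M_alpha) = (77e-9)^2 * 24300^2 / (4 * 42e-8 * 0.54) = 3.859

3.859


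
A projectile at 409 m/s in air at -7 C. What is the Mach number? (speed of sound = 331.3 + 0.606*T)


a = 331.3 + 0.606*(-7) = 327.058 m/s
M = v/a = 409/327.058 = 1.251

1.251


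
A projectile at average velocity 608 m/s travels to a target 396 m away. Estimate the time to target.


t = d/v = 396/608 = 0.6513 s

0.6513 s


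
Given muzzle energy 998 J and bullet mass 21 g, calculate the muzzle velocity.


v = sqrt(2*E/m) = sqrt(2*998/0.021) = 308.3 m/s

308.3 m/s


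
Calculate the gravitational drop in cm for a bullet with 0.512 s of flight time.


drop = 0.5*g*t^2 = 0.5*9.81*0.512^2 = 1.28582 m ≈ 128.6 cm

128.6 cm


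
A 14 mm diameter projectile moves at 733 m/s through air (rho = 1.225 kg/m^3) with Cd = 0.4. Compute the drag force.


A = pi*(d/2)^2 = pi*(14/2000)^2 = 1.53938e-04 m^2
Fd = 0.5*Cd*rho*A*v^2 = 0.5*0.4*1.225*1.53938e-04*733^2 = 20.26 N

20.26 N


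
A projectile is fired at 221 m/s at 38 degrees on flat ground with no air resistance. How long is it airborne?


T = 2*v0*sin(theta)/g = 2*221*sin(38°)/9.81 = 27.74 s

27.74 s


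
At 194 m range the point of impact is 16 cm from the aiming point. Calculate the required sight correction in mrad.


1 mrad subtends 1 cm per 10 m of range, so adj = error_cm / (dist_m / 10) = 16 / (194/10) = 0.8247 mrad

0.8247 mrad


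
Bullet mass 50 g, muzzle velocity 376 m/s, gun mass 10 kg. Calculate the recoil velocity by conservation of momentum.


v_recoil = m_p * v_p / m_gun = 0.05 * 376 / 10 = 1.88 m/s

1.88 m/s


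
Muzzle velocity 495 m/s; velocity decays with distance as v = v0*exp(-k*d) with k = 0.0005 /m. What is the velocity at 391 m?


v = v0*exp(-k*d) = 495*exp(-0.0005*391) = 407.1 m/s

407.1 m/s


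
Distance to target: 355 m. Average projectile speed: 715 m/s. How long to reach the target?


t = d/v = 355/715 = 0.4965 s

0.4965 s


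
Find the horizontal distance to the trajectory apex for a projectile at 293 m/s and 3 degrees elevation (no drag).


R = v0^2*sin(2*theta)/g = 293^2*sin(2*3°)/9.81 = 914.747 m
apex_dist = R/2 = 914.747/2 = 457.4 m

457.4 m


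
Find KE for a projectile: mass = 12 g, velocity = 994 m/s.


E = 0.5*m*v^2 = 0.5*0.012*994^2 = 5928 J

5928 J


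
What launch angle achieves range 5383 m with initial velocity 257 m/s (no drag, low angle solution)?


sin(2*theta) = R*g/v0^2 = 5383*9.81/257^2 = 0.799516, theta = arcsin(0.799516)/2 = 26.54°

26.54 degrees


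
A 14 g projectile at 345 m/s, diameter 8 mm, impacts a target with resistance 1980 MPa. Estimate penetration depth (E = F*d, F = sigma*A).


A = pi*(d/2)^2 = pi*(8/2)^2 = 50.2655 mm^2
E = 0.5*m*v^2 = 0.5*0.014*345^2 = 833.175 J
depth = E/(sigma*A) = 833.175 J / (1980 MPa * 50.2655 mm^2) = 833.175/(1980 * 50.2655) m = 0.00837146 m ≈ 8.371 mm

8.371 mm


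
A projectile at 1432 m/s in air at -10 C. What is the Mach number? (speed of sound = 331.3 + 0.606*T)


a = 331.3 + 0.606*(-10) = 325.24 m/s
M = v/a = 1432/325.24 = 4.403

4.403


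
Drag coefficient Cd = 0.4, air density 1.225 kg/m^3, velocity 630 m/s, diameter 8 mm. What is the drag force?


A = pi*(d/2)^2 = pi*(8/2000)^2 = 5.02655e-05 m^2
Fd = 0.5*Cd*rho*A*v^2 = 0.5*0.4*1.225*5.02655e-05*630^2 = 4.888 N

4.888 N


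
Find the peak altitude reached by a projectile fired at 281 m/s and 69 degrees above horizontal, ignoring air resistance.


H = (v0*sin(theta))^2 / (2g) = (281*sin(69°))^2 / (2*9.81) = 3508 m

3508 m


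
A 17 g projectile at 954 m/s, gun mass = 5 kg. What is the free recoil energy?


v_r = m_p*v_p/m_gun = 0.017*954/5 = 3.2436 m/s, E_r = 0.5*m_gun*v_r^2 = 0.5*5*3.2436^2 = 26.3 J

26.3 J


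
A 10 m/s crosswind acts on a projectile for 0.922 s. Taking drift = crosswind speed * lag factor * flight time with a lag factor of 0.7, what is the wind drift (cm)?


drift = v_wind * lag * t = 10 * 0.7 * 0.922 = 6.454 m ≈ 645.4 cm

645.4 cm


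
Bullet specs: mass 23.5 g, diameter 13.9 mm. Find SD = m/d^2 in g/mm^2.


SD = m/d^2 = 23.5/13.9^2 = 0.1216 g/mm^2

0.1216 g/mm^2


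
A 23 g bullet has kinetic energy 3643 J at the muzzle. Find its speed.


v = sqrt(2*E/m) = sqrt(2*3643/0.023) = 562.8 m/s

562.8 m/s


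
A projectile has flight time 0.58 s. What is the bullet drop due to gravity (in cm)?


drop = 0.5*g*t^2 = 0.5*9.81*0.58^2 = 1.65004 m ≈ 165 cm

165 cm


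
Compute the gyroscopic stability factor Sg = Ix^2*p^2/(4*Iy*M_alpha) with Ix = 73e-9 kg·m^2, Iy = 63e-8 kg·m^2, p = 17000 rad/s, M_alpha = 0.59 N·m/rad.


Sg = Ix^2 * p^2 / (4 * Iy * M_alpha) = (73e-9)^2 * 17000^2 / (4 * 63e-8 * 0.59) = 1.036

1.036


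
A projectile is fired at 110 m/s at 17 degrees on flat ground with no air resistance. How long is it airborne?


T = 2*v0*sin(theta)/g = 2*110*sin(17°)/9.81 = 6.557 s

6.557 s


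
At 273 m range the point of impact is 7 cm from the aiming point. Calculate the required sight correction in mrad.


1 mrad subtends 1 cm per 10 m of range, so adj = error_cm / (dist_m / 10) = 7 / (273/10) = 0.2564 mrad

0.2564 mrad


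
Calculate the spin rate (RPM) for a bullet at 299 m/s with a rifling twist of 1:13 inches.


twist_m = 13*0.0254 = 0.3302 m
spin = v/twist = 299/0.3302 = 905.5118 rev/s
RPM = spin*60 = 905.5118*60 ≈ 54331 RPM

54331 RPM


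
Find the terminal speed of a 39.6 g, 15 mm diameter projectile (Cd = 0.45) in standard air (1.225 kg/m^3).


A = pi*(d/2)^2 = pi*(15/2000)^2 = 1.76715e-04 m^2
vt = sqrt(2mg/(Cd*rho*A)) = sqrt(2*0.0396*9.81/(0.45 * 1.225 * 1.76715e-04)) = 89.31 m/s

89.31 m/s


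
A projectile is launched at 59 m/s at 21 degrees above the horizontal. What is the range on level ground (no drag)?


R = v0^2 * sin(2*theta) / g = 59^2 * sin(2*21°) / 9.81 = 237.4 m

237.4 m


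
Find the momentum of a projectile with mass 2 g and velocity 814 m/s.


p = m*v = 0.002*814 = 1.628 kg·m/s

1.628 kg·m/s


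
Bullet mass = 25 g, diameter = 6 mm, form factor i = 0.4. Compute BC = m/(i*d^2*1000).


BC = m/(i*d^2*1000) = 25/(0.4 * 6^2 * 1000) = 0.001736

0.001736


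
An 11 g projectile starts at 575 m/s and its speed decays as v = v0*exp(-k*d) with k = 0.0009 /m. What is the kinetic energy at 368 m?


v = v0*exp(-k*d) = 575*exp(-0.0009*368) = 412.885 m/s
E = 0.5*m*v^2 = 0.5*0.011*412.885^2 = 937.6 J

937.6 J


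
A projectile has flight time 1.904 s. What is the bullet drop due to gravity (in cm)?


drop = 0.5*g*t^2 = 0.5*9.81*1.904^2 = 17.7817 m ≈ 1778 cm

1778 cm


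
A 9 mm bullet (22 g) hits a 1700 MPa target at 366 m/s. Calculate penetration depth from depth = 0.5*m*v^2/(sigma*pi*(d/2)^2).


A = pi*(d/2)^2 = pi*(9/2)^2 = 63.6173 mm^2
E = 0.5*m*v^2 = 0.5*0.022*366^2 = 1473.52 J
depth = E/(sigma*A) = 1473.52 J / (1700 MPa * 63.6173 mm^2) = 1473.52/(1700 * 63.6173) m = 0.0136248 m ≈ 13.62 mm

13.62 mm


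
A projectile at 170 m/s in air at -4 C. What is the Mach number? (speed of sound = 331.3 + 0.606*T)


a = 331.3 + 0.606*(-4) = 328.876 m/s
M = v/a = 170/328.876 = 0.5169

0.5169


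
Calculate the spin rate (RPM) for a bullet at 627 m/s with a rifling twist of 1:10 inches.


twist_m = 10*0.0254 = 0.254 m
spin = v/twist = 627/0.254 = 2468.504 rev/s
RPM = spin*60 = 2468.504*60 ≈ 148110 RPM

148110 RPM


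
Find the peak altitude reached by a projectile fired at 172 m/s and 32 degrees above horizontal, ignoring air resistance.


H = (v0*sin(theta))^2 / (2g) = (172*sin(32°))^2 / (2*9.81) = 423.4 m

423.4 m


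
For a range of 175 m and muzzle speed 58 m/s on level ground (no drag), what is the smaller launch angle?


sin(2*theta) = R*g/v0^2 = 175*9.81/58^2 = 0.51033, theta = arcsin(0.51033)/2 = 15.34°

15.34 degrees


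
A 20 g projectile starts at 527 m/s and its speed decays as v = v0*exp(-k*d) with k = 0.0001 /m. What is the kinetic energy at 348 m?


v = v0*exp(-k*d) = 527*exp(-0.0001*348) = 508.976 m/s
E = 0.5*m*v^2 = 0.5*0.02*508.976^2 = 2591 J

2591 J


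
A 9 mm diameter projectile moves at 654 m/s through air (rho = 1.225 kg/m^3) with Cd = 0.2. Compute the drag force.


A = pi*(d/2)^2 = pi*(9/2000)^2 = 6.36173e-05 m^2
Fd = 0.5*Cd*rho*A*v^2 = 0.5*0.2*1.225*6.36173e-05*654^2 = 3.333 N

3.333 N


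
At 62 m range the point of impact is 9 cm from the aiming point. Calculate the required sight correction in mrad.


1 mrad subtends 1 cm per 10 m of range, so adj = error_cm / (dist_m / 10) = 9 / (62/10) = 1.452 mrad

1.452 mrad


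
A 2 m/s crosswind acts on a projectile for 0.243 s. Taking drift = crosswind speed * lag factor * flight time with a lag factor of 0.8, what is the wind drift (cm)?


drift = v_wind * lag * t = 2 * 0.8 * 0.243 = 0.3888 m ≈ 38.88 cm

38.88 cm


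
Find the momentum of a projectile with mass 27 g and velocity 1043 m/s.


p = m*v = 0.027*1043 = 28.16 kg·m/s

28.16 kg·m/s


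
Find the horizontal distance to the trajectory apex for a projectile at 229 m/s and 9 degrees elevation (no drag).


R = v0^2*sin(2*theta)/g = 229^2*sin(2*9°)/9.81 = 1651.9 m
apex_dist = R/2 = 1651.9/2 = 826 m

826 m


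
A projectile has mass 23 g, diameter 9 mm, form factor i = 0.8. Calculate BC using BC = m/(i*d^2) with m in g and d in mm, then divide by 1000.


BC = m/(i*d^2*1000) = 23/(0.8 * 9^2 * 1000) = 0.0003549

0.0003549


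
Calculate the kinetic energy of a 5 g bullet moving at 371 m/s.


E = 0.5*m*v^2 = 0.5*0.005*371^2 = 344.1 J

344.1 J


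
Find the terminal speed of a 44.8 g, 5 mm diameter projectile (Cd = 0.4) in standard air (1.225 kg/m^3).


A = pi*(d/2)^2 = pi*(5/2000)^2 = 1.96350e-05 m^2
vt = sqrt(2mg/(Cd*rho*A)) = sqrt(2*0.0448*9.81/(0.4 * 1.225 * 1.96350e-05)) = 302.3 m/s

302.3 m/s


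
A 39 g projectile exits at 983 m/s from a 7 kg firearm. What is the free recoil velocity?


v_recoil = m_p * v_p / m_gun = 0.039 * 983 / 7 = 5.477 m/s

5.477 m/s


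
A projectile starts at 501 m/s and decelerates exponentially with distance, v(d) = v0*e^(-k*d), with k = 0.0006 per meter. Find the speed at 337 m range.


v = v0*exp(-k*d) = 501*exp(-0.0006*337) = 409.3 m/s

409.3 m/s


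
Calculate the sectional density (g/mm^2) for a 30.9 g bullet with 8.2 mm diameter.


SD = m/d^2 = 30.9/8.2^2 = 0.4595 g/mm^2

0.4595 g/mm^2


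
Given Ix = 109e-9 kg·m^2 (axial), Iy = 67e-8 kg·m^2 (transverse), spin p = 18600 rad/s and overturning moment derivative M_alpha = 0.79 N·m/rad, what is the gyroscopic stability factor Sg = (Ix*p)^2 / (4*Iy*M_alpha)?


Sg = Ix^2 * p^2 / (4 * Iy * M_alpha) = (109e-9)^2 * 18600^2 / (4 * 67e-8 * 0.79) = 1.941

1.941


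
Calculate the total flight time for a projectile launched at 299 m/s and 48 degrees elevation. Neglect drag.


T = 2*v0*sin(theta)/g = 2*299*sin(48°)/9.81 = 45.3 s

45.3 s


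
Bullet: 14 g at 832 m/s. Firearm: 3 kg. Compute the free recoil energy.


v_r = m_p*v_p/m_gun = 0.014*832/3 = 3.88267 m/s, E_r = 0.5*m_gun*v_r^2 = 0.5*3*3.88267^2 = 22.61 J

22.61 J


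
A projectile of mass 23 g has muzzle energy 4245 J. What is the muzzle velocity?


v = sqrt(2*E/m) = sqrt(2*4245/0.023) = 607.6 m/s

607.6 m/s


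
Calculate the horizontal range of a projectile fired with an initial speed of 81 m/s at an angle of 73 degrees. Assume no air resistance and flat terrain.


R = v0^2 * sin(2*theta) / g = 81^2 * sin(2*73°) / 9.81 = 374 m

374 m


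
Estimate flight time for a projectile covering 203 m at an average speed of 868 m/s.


t = d/v = 203/868 = 0.2339 s

0.2339 s


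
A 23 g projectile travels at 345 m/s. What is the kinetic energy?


E = 0.5*m*v^2 = 0.5*0.023*345^2 = 1369 J

1369 J


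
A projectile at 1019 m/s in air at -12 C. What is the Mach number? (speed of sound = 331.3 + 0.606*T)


a = 331.3 + 0.606*(-12) = 324.028 m/s
M = v/a = 1019/324.028 = 3.145

3.145


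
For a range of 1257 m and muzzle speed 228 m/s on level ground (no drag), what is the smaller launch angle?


sin(2*theta) = R*g/v0^2 = 1257*9.81/228^2 = 0.237211, theta = arcsin(0.237211)/2 = 6.861°

6.861 degrees


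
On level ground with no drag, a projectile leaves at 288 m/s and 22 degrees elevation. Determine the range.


R = v0^2 * sin(2*theta) / g = 288^2 * sin(2*22°) / 9.81 = 5873 m

5873 m


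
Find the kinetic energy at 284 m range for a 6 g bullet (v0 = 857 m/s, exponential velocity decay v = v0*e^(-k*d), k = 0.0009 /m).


v = v0*exp(-k*d) = 857*exp(-0.0009*284) = 663.705 m/s
E = 0.5*m*v^2 = 0.5*0.006*663.705^2 = 1322 J

1322 J


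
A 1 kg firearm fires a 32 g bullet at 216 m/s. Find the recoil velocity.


v_recoil = m_p * v_p / m_gun = 0.032 * 216 / 1 = 6.912 m/s

6.912 m/s


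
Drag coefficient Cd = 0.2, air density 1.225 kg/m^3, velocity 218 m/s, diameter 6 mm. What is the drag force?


A = pi*(d/2)^2 = pi*(6/2000)^2 = 2.82743e-05 m^2
Fd = 0.5*Cd*rho*A*v^2 = 0.5*0.2*1.225*2.82743e-05*218^2 = 0.1646 N

0.1646 N


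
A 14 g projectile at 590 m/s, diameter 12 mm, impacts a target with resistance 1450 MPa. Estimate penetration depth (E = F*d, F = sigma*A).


A = pi*(d/2)^2 = pi*(12/2)^2 = 113.097 mm^2
E = 0.5*m*v^2 = 0.5*0.014*590^2 = 2436.7 J
depth = E/(sigma*A) = 2436.7 J / (1450 MPa * 113.097 mm^2) = 2436.7/(1450 * 113.097) m = 0.0148587 m ≈ 14.86 mm

14.86 mm


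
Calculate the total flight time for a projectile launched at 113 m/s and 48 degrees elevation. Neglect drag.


T = 2*v0*sin(theta)/g = 2*113*sin(48°)/9.81 = 17.12 s

17.12 s


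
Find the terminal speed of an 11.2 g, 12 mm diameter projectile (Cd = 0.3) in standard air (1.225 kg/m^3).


A = pi*(d/2)^2 = pi*(12/2000)^2 = 1.13097e-04 m^2
vt = sqrt(2mg/(Cd*rho*A)) = sqrt(2*0.0112*9.81/(0.3 * 1.225 * 1.13097e-04)) = 72.71 m/s

72.71 m/s


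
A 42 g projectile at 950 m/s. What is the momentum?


p = m*v = 0.042*950 = 39.9 kg·m/s

39.9 kg·m/s


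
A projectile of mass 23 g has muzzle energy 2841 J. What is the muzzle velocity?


v = sqrt(2*E/m) = sqrt(2*2841/0.023) = 497 m/s

497 m/s


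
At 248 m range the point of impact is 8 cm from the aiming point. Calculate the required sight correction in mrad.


1 mrad subtends 1 cm per 10 m of range, so adj = error_cm / (dist_m / 10) = 8 / (248/10) = 0.3226 mrad

0.3226 mrad


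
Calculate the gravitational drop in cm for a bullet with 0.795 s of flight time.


drop = 0.5*g*t^2 = 0.5*9.81*0.795^2 = 3.10008 m ≈ 310 cm

310 cm


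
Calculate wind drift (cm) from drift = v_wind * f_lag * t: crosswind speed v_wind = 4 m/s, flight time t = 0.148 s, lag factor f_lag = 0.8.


drift = v_wind * lag * t = 4 * 0.8 * 0.148 = 0.4736 m ≈ 47.36 cm

47.36 cm


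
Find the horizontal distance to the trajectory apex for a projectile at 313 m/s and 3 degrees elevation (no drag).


R = v0^2*sin(2*theta)/g = 313^2*sin(2*3°)/9.81 = 1043.89 m
apex_dist = R/2 = 1043.89/2 = 521.9 m

521.9 m


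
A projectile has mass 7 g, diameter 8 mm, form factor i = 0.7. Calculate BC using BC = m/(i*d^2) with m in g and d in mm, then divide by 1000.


BC = m/(i*d^2*1000) = 7/(0.7 * 8^2 * 1000) = 0.0001563

0.0001563


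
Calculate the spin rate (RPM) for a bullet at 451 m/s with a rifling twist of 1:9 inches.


twist_m = 9*0.0254 = 0.2286 m
spin = v/twist = 451/0.2286 = 1972.878 rev/s
RPM = spin*60 = 1972.878*60 ≈ 118373 RPM

118373 RPM


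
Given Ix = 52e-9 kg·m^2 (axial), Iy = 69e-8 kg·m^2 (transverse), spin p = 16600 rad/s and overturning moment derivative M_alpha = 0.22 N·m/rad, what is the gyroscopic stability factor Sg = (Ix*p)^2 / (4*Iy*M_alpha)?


Sg = Ix^2 * p^2 / (4 * Iy * M_alpha) = (52e-9)^2 * 16600^2 / (4 * 69e-8 * 0.22) = 1.227

1.227


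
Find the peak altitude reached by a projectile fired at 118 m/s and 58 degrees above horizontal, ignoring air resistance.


H = (v0*sin(theta))^2 / (2g) = (118*sin(58°))^2 / (2*9.81) = 510.4 m

510.4 m


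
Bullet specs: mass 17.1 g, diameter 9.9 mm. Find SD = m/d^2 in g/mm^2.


SD = m/d^2 = 17.1/9.9^2 = 0.1745 g/mm^2

0.1745 g/mm^2


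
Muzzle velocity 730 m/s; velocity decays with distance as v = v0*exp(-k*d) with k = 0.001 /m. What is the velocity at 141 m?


v = v0*exp(-k*d) = 730*exp(-0.001*141) = 634 m/s

634 m/s


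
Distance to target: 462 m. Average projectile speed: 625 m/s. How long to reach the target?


t = d/v = 462/625 = 0.7392 s

0.7392 s


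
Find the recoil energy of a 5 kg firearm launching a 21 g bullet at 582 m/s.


v_r = m_p*v_p/m_gun = 0.021*582/5 = 2.4444 m/s, E_r = 0.5*m_gun*v_r^2 = 0.5*5*2.4444^2 = 14.94 J

14.94 J


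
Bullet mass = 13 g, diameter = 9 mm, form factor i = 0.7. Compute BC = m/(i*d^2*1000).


BC = m/(i*d^2*1000) = 13/(0.7 * 9^2 * 1000) = 0.0002293

0.0002293


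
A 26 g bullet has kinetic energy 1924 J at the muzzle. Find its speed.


v = sqrt(2*E/m) = sqrt(2*1924/0.026) = 384.7 m/s

384.7 m/s


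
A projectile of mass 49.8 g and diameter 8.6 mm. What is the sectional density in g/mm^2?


SD = m/d^2 = 49.8/8.6^2 = 0.6733 g/mm^2

0.6733 g/mm^2


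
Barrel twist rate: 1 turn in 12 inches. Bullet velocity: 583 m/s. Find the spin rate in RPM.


twist_m = 12*0.0254 = 0.3048 m
spin = v/twist = 583/0.3048 = 1912.73 rev/s
RPM = spin*60 = 1912.73*60 ≈ 114764 RPM

114764 RPM


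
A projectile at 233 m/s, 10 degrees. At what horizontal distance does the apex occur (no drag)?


R = v0^2*sin(2*theta)/g = 233^2*sin(2*10°)/9.81 = 1892.76 m
apex_dist = R/2 = 1892.76/2 = 946.4 m

946.4 m


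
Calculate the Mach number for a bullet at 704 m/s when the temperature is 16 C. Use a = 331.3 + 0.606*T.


a = 331.3 + 0.606*(16) = 340.996 m/s
M = v/a = 704/340.996 = 2.065

2.065


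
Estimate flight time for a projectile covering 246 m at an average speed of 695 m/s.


t = d/v = 246/695 = 0.354 s

0.354 s


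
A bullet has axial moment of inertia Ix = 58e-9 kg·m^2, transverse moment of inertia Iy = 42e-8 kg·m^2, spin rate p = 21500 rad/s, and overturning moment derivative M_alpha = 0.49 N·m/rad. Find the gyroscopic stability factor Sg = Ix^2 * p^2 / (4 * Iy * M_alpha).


Sg = Ix^2 * p^2 / (4 * Iy * M_alpha) = (58e-9)^2 * 21500^2 / (4 * 42e-8 * 0.49) = 1.889

1.889


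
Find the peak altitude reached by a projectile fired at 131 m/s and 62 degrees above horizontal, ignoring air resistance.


H = (v0*sin(theta))^2 / (2g) = (131*sin(62°))^2 / (2*9.81) = 681.9 m

681.9 m


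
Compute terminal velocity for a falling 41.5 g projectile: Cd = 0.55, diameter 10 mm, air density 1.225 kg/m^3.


A = pi*(d/2)^2 = pi*(10/2000)^2 = 7.85398e-05 m^2
vt = sqrt(2mg/(Cd*rho*A)) = sqrt(2*0.0415*9.81/(0.55 * 1.225 * 7.85398e-05)) = 124 m/s

124 m/s


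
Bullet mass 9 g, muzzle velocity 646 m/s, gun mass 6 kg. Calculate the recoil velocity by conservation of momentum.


v_recoil = m_p * v_p / m_gun = 0.009 * 646 / 6 = 0.969 m/s

0.969 m/s


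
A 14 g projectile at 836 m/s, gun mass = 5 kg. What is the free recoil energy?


v_r = m_p*v_p/m_gun = 0.014*836/5 = 2.3408 m/s, E_r = 0.5*m_gun*v_r^2 = 0.5*5*2.3408^2 = 13.7 J

13.7 J


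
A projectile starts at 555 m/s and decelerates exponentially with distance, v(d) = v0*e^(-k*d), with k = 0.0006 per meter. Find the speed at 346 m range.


v = v0*exp(-k*d) = 555*exp(-0.0006*346) = 451 m/s

451 m/s


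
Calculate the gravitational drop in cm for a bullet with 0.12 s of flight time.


drop = 0.5*g*t^2 = 0.5*9.81*0.12^2 = 0.070632 m ≈ 7.063 cm

7.063 cm


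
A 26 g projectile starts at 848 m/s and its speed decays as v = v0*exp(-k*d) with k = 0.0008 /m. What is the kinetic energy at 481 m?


v = v0*exp(-k*d) = 848*exp(-0.0008*481) = 577.138 m/s
E = 0.5*m*v^2 = 0.5*0.026*577.138^2 = 4330 J

4330 J


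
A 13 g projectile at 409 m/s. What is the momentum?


p = m*v = 0.013*409 = 5.317 kg·m/s

5.317 kg·m/s


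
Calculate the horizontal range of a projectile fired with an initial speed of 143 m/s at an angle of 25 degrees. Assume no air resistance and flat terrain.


R = v0^2 * sin(2*theta) / g = 143^2 * sin(2*25°) / 9.81 = 1597 m

1597 m


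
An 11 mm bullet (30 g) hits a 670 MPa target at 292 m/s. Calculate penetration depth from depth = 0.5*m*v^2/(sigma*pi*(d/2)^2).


A = pi*(d/2)^2 = pi*(11/2)^2 = 95.0332 mm^2
E = 0.5*m*v^2 = 0.5*0.03*292^2 = 1278.96 J
depth = E/(sigma*A) = 1278.96 J / (670 MPa * 95.0332 mm^2) = 1278.96/(670 * 95.0332) m = 0.0200866 m ≈ 20.09 mm

20.09 mm


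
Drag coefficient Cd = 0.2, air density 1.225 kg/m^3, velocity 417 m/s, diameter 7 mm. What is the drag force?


A = pi*(d/2)^2 = pi*(7/2000)^2 = 3.84845e-05 m^2
Fd = 0.5*Cd*rho*A*v^2 = 0.5*0.2*1.225*3.84845e-05*417^2 = 0.8198 N

0.8198 N


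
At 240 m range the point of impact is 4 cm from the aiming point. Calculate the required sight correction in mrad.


1 mrad subtends 1 cm per 10 m of range, so adj = error_cm / (dist_m / 10) = 4 / (240/10) = 0.1667 mrad

0.1667 mrad


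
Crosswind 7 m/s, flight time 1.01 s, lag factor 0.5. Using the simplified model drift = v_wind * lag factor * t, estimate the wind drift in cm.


drift = v_wind * lag * t = 7 * 0.5 * 1.01 = 3.535 m ≈ 353.5 cm

353.5 cm


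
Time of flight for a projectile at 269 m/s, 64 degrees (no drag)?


T = 2*v0*sin(theta)/g = 2*269*sin(64°)/9.81 = 49.29 s

49.29 s


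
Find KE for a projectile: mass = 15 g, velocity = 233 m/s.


E = 0.5*m*v^2 = 0.5*0.015*233^2 = 407.2 J

407.2 J


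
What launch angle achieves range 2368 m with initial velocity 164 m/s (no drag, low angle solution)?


sin(2*theta) = R*g/v0^2 = 2368*9.81/164^2 = 0.8637, theta = arcsin(0.8637)/2 = 29.87°

29.87 degrees


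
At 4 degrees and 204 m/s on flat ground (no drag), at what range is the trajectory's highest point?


R = v0^2*sin(2*theta)/g = 204^2*sin(2*4°)/9.81 = 590.4 m
apex_dist = R/2 = 590.4/2 = 295.2 m

295.2 m


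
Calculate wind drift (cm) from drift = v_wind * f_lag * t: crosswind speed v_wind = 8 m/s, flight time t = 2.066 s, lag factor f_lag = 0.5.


drift = v_wind * lag * t = 8 * 0.5 * 2.066 = 8.264 m ≈ 826.4 cm

826.4 cm


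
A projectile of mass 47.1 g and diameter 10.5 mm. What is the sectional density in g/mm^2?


SD = m/d^2 = 47.1/10.5^2 = 0.4272 g/mm^2

0.4272 g/mm^2


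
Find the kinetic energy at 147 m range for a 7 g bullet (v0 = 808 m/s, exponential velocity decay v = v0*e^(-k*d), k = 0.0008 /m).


v = v0*exp(-k*d) = 808*exp(-0.0008*147) = 718.354 m/s
E = 0.5*m*v^2 = 0.5*0.007*718.354^2 = 1806 J

1806 J


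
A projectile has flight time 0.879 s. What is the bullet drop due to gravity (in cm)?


drop = 0.5*g*t^2 = 0.5*9.81*0.879^2 = 3.7898 m ≈ 379 cm

379 cm


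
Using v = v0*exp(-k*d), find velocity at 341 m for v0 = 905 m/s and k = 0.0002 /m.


v = v0*exp(-k*d) = 905*exp(-0.0002*341) = 845.3 m/s

845.3 m/s


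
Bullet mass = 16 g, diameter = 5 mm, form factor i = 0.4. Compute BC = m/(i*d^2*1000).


BC = m/(i*d^2*1000) = 16/(0.4 * 5^2 * 1000) = 0.0016

0.0016


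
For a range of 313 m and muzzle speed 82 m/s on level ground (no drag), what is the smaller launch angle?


sin(2*theta) = R*g/v0^2 = 313*9.81/82^2 = 0.456652, theta = arcsin(0.456652)/2 = 13.59°

13.59 degrees


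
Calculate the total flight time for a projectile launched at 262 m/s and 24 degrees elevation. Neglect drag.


T = 2*v0*sin(theta)/g = 2*262*sin(24°)/9.81 = 21.73 s

21.73 s


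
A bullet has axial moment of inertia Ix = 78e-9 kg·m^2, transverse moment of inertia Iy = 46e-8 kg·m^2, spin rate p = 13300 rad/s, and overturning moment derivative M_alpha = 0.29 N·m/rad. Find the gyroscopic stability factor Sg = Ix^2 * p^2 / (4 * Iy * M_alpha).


Sg = Ix^2 * p^2 / (4 * Iy * M_alpha) = (78e-9)^2 * 13300^2 / (4 * 46e-8 * 0.29) = 2.017

2.017


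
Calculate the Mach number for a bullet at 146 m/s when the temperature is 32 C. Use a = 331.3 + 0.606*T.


a = 331.3 + 0.606*(32) = 350.692 m/s
M = v/a = 146/350.692 = 0.4163

0.4163


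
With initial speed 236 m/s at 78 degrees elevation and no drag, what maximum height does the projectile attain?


H = (v0*sin(theta))^2 / (2g) = (236*sin(78°))^2 / (2*9.81) = 2716 m

2716 m


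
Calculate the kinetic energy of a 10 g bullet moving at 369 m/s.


E = 0.5*m*v^2 = 0.5*0.01*369^2 = 680.8 J

680.8 J


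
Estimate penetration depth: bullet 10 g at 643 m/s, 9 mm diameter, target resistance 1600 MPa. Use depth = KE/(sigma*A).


A = pi*(d/2)^2 = pi*(9/2)^2 = 63.6173 mm^2
E = 0.5*m*v^2 = 0.5*0.01*643^2 = 2067.24 J
depth = E/(sigma*A) = 2067.24 J / (1600 MPa * 63.6173 mm^2) = 2067.24/(1600 * 63.6173) m = 0.0203094 m ≈ 20.31 mm

20.31 mm


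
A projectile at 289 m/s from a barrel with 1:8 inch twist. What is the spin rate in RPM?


twist_m = 8*0.0254 = 0.2032 m
spin = v/twist = 289/0.2032 = 1422.244 rev/s
RPM = spin*60 = 1422.244*60 ≈ 85335 RPM

85335 RPM


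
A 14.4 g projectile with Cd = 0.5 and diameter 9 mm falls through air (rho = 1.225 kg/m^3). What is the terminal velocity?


A = pi*(d/2)^2 = pi*(9/2000)^2 = 6.36173e-05 m^2
vt = sqrt(2mg/(Cd*rho*A)) = sqrt(2*0.0144*9.81/(0.5 * 1.225 * 6.36173e-05)) = 85.15 m/s

85.15 m/s


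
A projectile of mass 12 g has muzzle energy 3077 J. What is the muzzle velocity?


v = sqrt(2*E/m) = sqrt(2*3077/0.012) = 716.1 m/s

716.1 m/s
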